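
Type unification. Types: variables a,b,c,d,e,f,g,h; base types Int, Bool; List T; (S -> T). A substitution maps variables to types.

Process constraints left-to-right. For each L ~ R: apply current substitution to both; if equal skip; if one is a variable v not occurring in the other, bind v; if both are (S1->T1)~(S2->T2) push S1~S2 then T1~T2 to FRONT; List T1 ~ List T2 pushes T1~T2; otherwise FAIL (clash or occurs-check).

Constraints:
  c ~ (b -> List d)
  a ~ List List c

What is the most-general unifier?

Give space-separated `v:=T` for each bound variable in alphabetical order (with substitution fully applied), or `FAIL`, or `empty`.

Answer: a:=List List (b -> List d) c:=(b -> List d)

Derivation:
step 1: unify c ~ (b -> List d)  [subst: {-} | 1 pending]
  bind c := (b -> List d)
step 2: unify a ~ List List (b -> List d)  [subst: {c:=(b -> List d)} | 0 pending]
  bind a := List List (b -> List d)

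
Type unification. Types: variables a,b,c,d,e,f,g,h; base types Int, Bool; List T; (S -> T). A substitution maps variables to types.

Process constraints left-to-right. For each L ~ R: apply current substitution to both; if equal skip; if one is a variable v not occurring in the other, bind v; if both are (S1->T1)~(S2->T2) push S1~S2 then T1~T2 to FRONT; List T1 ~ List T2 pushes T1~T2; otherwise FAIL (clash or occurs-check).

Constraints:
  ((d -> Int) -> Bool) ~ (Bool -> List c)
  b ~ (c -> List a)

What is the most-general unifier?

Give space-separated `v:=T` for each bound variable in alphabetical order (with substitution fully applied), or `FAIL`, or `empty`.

step 1: unify ((d -> Int) -> Bool) ~ (Bool -> List c)  [subst: {-} | 1 pending]
  -> decompose arrow: push (d -> Int)~Bool, Bool~List c
step 2: unify (d -> Int) ~ Bool  [subst: {-} | 2 pending]
  clash: (d -> Int) vs Bool

Answer: FAIL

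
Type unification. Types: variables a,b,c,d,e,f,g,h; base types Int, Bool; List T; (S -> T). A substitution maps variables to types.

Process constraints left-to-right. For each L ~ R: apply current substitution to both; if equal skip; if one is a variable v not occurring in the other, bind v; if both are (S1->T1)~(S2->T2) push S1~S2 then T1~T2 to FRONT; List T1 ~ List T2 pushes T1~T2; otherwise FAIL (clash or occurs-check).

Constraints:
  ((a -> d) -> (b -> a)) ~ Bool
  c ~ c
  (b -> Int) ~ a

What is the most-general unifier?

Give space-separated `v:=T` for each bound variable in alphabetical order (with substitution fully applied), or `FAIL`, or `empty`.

Answer: FAIL

Derivation:
step 1: unify ((a -> d) -> (b -> a)) ~ Bool  [subst: {-} | 2 pending]
  clash: ((a -> d) -> (b -> a)) vs Bool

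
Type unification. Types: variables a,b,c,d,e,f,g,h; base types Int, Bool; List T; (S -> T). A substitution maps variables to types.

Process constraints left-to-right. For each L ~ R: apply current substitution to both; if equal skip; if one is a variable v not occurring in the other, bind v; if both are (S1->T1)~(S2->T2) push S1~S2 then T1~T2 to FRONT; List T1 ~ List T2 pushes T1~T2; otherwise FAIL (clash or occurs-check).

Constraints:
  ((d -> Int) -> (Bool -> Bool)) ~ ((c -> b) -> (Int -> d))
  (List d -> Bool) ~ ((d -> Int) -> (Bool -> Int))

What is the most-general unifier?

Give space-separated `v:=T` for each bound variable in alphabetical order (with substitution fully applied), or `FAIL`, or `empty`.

Answer: FAIL

Derivation:
step 1: unify ((d -> Int) -> (Bool -> Bool)) ~ ((c -> b) -> (Int -> d))  [subst: {-} | 1 pending]
  -> decompose arrow: push (d -> Int)~(c -> b), (Bool -> Bool)~(Int -> d)
step 2: unify (d -> Int) ~ (c -> b)  [subst: {-} | 2 pending]
  -> decompose arrow: push d~c, Int~b
step 3: unify d ~ c  [subst: {-} | 3 pending]
  bind d := c
step 4: unify Int ~ b  [subst: {d:=c} | 2 pending]
  bind b := Int
step 5: unify (Bool -> Bool) ~ (Int -> c)  [subst: {d:=c, b:=Int} | 1 pending]
  -> decompose arrow: push Bool~Int, Bool~c
step 6: unify Bool ~ Int  [subst: {d:=c, b:=Int} | 2 pending]
  clash: Bool vs Int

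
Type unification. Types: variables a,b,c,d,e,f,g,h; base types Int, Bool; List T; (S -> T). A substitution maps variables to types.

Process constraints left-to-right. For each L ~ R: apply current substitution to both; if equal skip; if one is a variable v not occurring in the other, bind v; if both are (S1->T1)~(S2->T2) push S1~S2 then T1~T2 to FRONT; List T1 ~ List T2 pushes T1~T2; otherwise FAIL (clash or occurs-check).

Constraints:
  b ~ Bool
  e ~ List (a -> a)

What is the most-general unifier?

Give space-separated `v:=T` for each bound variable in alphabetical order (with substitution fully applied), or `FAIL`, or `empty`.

step 1: unify b ~ Bool  [subst: {-} | 1 pending]
  bind b := Bool
step 2: unify e ~ List (a -> a)  [subst: {b:=Bool} | 0 pending]
  bind e := List (a -> a)

Answer: b:=Bool e:=List (a -> a)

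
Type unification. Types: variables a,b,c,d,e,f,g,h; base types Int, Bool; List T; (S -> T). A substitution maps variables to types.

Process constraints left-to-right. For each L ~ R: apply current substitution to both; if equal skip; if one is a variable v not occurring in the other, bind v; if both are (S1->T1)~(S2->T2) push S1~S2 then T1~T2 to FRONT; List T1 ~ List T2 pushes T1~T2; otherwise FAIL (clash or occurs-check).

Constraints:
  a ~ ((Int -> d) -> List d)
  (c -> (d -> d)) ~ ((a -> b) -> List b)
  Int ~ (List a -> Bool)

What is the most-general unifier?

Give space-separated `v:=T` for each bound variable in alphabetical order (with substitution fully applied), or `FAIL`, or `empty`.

Answer: FAIL

Derivation:
step 1: unify a ~ ((Int -> d) -> List d)  [subst: {-} | 2 pending]
  bind a := ((Int -> d) -> List d)
step 2: unify (c -> (d -> d)) ~ ((((Int -> d) -> List d) -> b) -> List b)  [subst: {a:=((Int -> d) -> List d)} | 1 pending]
  -> decompose arrow: push c~(((Int -> d) -> List d) -> b), (d -> d)~List b
step 3: unify c ~ (((Int -> d) -> List d) -> b)  [subst: {a:=((Int -> d) -> List d)} | 2 pending]
  bind c := (((Int -> d) -> List d) -> b)
step 4: unify (d -> d) ~ List b  [subst: {a:=((Int -> d) -> List d), c:=(((Int -> d) -> List d) -> b)} | 1 pending]
  clash: (d -> d) vs List b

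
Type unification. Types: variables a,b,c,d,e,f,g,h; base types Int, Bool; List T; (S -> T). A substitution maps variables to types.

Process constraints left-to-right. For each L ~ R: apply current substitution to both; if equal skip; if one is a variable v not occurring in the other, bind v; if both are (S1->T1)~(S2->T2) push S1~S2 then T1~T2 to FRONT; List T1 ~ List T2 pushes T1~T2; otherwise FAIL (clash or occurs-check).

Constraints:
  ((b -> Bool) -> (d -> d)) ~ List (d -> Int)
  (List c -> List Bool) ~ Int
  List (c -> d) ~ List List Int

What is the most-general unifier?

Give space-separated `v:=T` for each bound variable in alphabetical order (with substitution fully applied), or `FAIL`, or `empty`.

Answer: FAIL

Derivation:
step 1: unify ((b -> Bool) -> (d -> d)) ~ List (d -> Int)  [subst: {-} | 2 pending]
  clash: ((b -> Bool) -> (d -> d)) vs List (d -> Int)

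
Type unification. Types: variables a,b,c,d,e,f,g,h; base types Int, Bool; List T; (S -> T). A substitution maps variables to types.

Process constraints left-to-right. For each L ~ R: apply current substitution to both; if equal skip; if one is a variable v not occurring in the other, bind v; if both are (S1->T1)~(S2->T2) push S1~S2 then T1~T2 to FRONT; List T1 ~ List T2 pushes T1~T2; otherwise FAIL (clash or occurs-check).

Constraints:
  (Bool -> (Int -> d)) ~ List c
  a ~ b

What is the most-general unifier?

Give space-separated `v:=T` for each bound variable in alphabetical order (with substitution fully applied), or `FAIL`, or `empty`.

step 1: unify (Bool -> (Int -> d)) ~ List c  [subst: {-} | 1 pending]
  clash: (Bool -> (Int -> d)) vs List c

Answer: FAIL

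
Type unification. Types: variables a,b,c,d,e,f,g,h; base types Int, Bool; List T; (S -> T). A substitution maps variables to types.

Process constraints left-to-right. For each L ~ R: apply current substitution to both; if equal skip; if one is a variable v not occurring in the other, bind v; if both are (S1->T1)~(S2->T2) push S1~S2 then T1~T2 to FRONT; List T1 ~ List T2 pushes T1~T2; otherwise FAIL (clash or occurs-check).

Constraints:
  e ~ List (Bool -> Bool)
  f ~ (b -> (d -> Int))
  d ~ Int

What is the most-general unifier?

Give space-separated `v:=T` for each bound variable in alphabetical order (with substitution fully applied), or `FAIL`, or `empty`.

Answer: d:=Int e:=List (Bool -> Bool) f:=(b -> (Int -> Int))

Derivation:
step 1: unify e ~ List (Bool -> Bool)  [subst: {-} | 2 pending]
  bind e := List (Bool -> Bool)
step 2: unify f ~ (b -> (d -> Int))  [subst: {e:=List (Bool -> Bool)} | 1 pending]
  bind f := (b -> (d -> Int))
step 3: unify d ~ Int  [subst: {e:=List (Bool -> Bool), f:=(b -> (d -> Int))} | 0 pending]
  bind d := Int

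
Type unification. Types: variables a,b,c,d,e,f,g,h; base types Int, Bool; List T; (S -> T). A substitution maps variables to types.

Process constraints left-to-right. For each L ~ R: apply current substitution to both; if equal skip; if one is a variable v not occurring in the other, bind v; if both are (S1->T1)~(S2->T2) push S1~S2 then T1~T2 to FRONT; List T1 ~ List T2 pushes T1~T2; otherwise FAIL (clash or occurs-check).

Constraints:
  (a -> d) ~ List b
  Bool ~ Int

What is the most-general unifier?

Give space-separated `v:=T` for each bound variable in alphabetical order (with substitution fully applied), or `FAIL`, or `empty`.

step 1: unify (a -> d) ~ List b  [subst: {-} | 1 pending]
  clash: (a -> d) vs List b

Answer: FAIL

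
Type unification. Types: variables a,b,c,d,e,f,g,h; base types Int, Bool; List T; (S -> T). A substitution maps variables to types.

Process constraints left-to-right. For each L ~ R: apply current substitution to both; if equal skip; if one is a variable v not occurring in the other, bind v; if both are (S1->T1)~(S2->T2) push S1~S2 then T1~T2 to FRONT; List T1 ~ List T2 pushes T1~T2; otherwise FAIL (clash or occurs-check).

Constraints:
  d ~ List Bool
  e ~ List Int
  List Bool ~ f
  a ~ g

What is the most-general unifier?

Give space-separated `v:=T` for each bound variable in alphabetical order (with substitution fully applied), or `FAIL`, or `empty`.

step 1: unify d ~ List Bool  [subst: {-} | 3 pending]
  bind d := List Bool
step 2: unify e ~ List Int  [subst: {d:=List Bool} | 2 pending]
  bind e := List Int
step 3: unify List Bool ~ f  [subst: {d:=List Bool, e:=List Int} | 1 pending]
  bind f := List Bool
step 4: unify a ~ g  [subst: {d:=List Bool, e:=List Int, f:=List Bool} | 0 pending]
  bind a := g

Answer: a:=g d:=List Bool e:=List Int f:=List Bool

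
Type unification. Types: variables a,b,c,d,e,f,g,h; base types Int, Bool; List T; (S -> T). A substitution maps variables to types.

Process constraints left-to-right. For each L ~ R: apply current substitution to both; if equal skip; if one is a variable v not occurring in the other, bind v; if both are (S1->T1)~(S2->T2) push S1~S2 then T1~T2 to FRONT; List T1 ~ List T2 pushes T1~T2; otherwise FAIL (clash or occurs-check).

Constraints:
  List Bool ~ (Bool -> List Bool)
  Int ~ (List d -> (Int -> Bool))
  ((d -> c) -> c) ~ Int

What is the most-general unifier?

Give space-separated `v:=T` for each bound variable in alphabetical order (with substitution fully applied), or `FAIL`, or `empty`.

step 1: unify List Bool ~ (Bool -> List Bool)  [subst: {-} | 2 pending]
  clash: List Bool vs (Bool -> List Bool)

Answer: FAIL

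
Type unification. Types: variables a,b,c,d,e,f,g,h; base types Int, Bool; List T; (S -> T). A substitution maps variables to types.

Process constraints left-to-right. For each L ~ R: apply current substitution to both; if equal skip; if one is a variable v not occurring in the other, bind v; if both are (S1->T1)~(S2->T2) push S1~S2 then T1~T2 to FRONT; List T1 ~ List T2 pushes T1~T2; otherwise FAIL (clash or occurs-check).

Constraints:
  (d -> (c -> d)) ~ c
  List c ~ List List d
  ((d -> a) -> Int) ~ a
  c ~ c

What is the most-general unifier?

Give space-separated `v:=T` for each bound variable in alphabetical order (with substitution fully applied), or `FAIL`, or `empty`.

Answer: FAIL

Derivation:
step 1: unify (d -> (c -> d)) ~ c  [subst: {-} | 3 pending]
  occurs-check fail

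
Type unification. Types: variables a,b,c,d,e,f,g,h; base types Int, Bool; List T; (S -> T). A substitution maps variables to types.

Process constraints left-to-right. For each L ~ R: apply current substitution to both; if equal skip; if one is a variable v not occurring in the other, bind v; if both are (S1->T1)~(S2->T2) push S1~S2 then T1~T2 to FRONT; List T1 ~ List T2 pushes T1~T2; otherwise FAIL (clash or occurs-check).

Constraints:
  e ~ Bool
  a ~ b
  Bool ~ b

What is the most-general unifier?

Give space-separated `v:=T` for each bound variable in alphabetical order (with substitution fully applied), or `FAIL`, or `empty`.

step 1: unify e ~ Bool  [subst: {-} | 2 pending]
  bind e := Bool
step 2: unify a ~ b  [subst: {e:=Bool} | 1 pending]
  bind a := b
step 3: unify Bool ~ b  [subst: {e:=Bool, a:=b} | 0 pending]
  bind b := Bool

Answer: a:=Bool b:=Bool e:=Bool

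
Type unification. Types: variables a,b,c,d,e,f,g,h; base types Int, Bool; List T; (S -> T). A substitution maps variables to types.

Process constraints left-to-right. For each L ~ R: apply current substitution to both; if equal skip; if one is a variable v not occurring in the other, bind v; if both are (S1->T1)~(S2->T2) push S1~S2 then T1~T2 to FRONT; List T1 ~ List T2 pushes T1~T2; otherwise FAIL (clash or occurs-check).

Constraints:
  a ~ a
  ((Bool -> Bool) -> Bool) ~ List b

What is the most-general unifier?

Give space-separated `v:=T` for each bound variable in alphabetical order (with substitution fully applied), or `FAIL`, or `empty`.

step 1: unify a ~ a  [subst: {-} | 1 pending]
  -> identical, skip
step 2: unify ((Bool -> Bool) -> Bool) ~ List b  [subst: {-} | 0 pending]
  clash: ((Bool -> Bool) -> Bool) vs List b

Answer: FAIL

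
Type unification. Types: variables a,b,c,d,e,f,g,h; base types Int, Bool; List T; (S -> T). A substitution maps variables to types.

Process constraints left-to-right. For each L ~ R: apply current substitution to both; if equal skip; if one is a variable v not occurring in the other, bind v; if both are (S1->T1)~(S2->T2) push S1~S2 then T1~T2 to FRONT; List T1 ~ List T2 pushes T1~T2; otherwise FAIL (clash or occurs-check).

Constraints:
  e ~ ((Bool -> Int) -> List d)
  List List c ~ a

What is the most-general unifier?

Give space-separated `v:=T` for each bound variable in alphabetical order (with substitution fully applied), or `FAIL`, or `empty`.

step 1: unify e ~ ((Bool -> Int) -> List d)  [subst: {-} | 1 pending]
  bind e := ((Bool -> Int) -> List d)
step 2: unify List List c ~ a  [subst: {e:=((Bool -> Int) -> List d)} | 0 pending]
  bind a := List List c

Answer: a:=List List c e:=((Bool -> Int) -> List d)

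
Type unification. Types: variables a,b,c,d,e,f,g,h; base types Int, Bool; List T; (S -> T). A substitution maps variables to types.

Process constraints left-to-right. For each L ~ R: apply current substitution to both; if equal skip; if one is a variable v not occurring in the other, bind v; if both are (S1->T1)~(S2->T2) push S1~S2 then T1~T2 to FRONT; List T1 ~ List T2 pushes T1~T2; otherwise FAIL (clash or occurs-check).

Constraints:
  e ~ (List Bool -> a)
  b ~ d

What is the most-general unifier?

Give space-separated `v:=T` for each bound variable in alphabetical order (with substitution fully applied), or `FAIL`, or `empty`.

step 1: unify e ~ (List Bool -> a)  [subst: {-} | 1 pending]
  bind e := (List Bool -> a)
step 2: unify b ~ d  [subst: {e:=(List Bool -> a)} | 0 pending]
  bind b := d

Answer: b:=d e:=(List Bool -> a)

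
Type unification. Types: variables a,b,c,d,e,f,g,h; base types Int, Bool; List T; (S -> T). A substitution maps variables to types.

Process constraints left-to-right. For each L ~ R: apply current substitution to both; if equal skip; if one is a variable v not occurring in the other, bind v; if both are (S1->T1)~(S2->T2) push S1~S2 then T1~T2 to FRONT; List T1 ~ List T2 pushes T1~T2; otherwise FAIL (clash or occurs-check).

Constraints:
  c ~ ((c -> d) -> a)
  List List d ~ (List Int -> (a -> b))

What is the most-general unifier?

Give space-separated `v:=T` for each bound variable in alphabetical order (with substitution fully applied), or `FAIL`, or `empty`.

step 1: unify c ~ ((c -> d) -> a)  [subst: {-} | 1 pending]
  occurs-check fail: c in ((c -> d) -> a)

Answer: FAIL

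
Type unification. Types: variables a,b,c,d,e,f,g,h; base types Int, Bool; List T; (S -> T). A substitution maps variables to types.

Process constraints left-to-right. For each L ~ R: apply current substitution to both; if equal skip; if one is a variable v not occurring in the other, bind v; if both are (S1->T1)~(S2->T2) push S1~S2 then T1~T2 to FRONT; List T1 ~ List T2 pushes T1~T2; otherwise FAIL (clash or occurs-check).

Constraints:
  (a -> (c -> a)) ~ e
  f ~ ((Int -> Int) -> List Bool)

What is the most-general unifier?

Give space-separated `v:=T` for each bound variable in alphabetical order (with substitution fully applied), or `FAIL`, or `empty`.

Answer: e:=(a -> (c -> a)) f:=((Int -> Int) -> List Bool)

Derivation:
step 1: unify (a -> (c -> a)) ~ e  [subst: {-} | 1 pending]
  bind e := (a -> (c -> a))
step 2: unify f ~ ((Int -> Int) -> List Bool)  [subst: {e:=(a -> (c -> a))} | 0 pending]
  bind f := ((Int -> Int) -> List Bool)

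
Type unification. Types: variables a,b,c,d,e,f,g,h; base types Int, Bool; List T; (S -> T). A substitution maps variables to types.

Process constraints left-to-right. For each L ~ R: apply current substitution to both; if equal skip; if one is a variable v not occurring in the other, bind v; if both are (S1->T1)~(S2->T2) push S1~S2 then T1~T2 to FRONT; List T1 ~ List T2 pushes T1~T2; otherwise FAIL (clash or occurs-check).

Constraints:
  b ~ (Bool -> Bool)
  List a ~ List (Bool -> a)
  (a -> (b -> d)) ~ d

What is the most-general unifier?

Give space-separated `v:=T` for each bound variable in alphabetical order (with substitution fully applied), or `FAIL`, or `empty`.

Answer: FAIL

Derivation:
step 1: unify b ~ (Bool -> Bool)  [subst: {-} | 2 pending]
  bind b := (Bool -> Bool)
step 2: unify List a ~ List (Bool -> a)  [subst: {b:=(Bool -> Bool)} | 1 pending]
  -> decompose List: push a~(Bool -> a)
step 3: unify a ~ (Bool -> a)  [subst: {b:=(Bool -> Bool)} | 1 pending]
  occurs-check fail: a in (Bool -> a)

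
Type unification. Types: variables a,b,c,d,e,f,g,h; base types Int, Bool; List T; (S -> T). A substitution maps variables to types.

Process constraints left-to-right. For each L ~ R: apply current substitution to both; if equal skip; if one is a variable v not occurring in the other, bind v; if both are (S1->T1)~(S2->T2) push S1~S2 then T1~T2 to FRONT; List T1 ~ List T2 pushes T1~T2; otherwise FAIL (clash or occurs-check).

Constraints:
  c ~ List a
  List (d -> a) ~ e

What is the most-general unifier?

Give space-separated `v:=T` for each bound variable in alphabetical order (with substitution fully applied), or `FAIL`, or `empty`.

step 1: unify c ~ List a  [subst: {-} | 1 pending]
  bind c := List a
step 2: unify List (d -> a) ~ e  [subst: {c:=List a} | 0 pending]
  bind e := List (d -> a)

Answer: c:=List a e:=List (d -> a)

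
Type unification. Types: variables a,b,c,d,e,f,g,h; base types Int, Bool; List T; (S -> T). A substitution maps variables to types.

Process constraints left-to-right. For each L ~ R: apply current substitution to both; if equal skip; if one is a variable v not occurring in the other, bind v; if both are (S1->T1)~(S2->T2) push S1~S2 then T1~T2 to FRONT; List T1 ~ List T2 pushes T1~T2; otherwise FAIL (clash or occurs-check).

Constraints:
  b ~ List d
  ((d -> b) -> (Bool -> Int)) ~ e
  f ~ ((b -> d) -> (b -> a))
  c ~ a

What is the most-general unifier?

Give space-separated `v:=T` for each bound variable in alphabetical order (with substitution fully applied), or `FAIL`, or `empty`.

step 1: unify b ~ List d  [subst: {-} | 3 pending]
  bind b := List d
step 2: unify ((d -> List d) -> (Bool -> Int)) ~ e  [subst: {b:=List d} | 2 pending]
  bind e := ((d -> List d) -> (Bool -> Int))
step 3: unify f ~ ((List d -> d) -> (List d -> a))  [subst: {b:=List d, e:=((d -> List d) -> (Bool -> Int))} | 1 pending]
  bind f := ((List d -> d) -> (List d -> a))
step 4: unify c ~ a  [subst: {b:=List d, e:=((d -> List d) -> (Bool -> Int)), f:=((List d -> d) -> (List d -> a))} | 0 pending]
  bind c := a

Answer: b:=List d c:=a e:=((d -> List d) -> (Bool -> Int)) f:=((List d -> d) -> (List d -> a))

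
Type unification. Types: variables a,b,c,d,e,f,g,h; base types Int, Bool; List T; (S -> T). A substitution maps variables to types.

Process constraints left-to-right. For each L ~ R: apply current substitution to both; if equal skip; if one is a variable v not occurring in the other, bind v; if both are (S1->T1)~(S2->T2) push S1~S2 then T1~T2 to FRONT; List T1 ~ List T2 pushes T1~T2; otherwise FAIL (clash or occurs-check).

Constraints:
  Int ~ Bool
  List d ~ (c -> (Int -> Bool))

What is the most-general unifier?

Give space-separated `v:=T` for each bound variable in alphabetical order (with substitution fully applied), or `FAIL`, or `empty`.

step 1: unify Int ~ Bool  [subst: {-} | 1 pending]
  clash: Int vs Bool

Answer: FAIL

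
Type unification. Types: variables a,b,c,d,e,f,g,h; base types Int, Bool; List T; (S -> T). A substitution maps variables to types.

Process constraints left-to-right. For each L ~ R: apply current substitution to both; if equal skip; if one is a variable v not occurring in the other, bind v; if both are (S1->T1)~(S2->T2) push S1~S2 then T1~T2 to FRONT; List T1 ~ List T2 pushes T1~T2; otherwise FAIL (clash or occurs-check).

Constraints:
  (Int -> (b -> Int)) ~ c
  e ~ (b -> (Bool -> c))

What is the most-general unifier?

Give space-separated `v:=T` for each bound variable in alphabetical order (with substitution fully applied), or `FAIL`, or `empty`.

Answer: c:=(Int -> (b -> Int)) e:=(b -> (Bool -> (Int -> (b -> Int))))

Derivation:
step 1: unify (Int -> (b -> Int)) ~ c  [subst: {-} | 1 pending]
  bind c := (Int -> (b -> Int))
step 2: unify e ~ (b -> (Bool -> (Int -> (b -> Int))))  [subst: {c:=(Int -> (b -> Int))} | 0 pending]
  bind e := (b -> (Bool -> (Int -> (b -> Int))))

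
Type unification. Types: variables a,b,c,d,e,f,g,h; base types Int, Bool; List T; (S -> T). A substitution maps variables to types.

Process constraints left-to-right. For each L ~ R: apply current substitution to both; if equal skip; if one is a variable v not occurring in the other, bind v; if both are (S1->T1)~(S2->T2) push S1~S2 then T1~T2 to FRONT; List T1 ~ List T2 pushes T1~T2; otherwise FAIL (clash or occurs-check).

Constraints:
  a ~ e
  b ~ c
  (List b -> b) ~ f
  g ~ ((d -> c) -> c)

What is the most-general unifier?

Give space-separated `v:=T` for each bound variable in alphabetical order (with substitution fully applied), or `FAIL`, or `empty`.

step 1: unify a ~ e  [subst: {-} | 3 pending]
  bind a := e
step 2: unify b ~ c  [subst: {a:=e} | 2 pending]
  bind b := c
step 3: unify (List c -> c) ~ f  [subst: {a:=e, b:=c} | 1 pending]
  bind f := (List c -> c)
step 4: unify g ~ ((d -> c) -> c)  [subst: {a:=e, b:=c, f:=(List c -> c)} | 0 pending]
  bind g := ((d -> c) -> c)

Answer: a:=e b:=c f:=(List c -> c) g:=((d -> c) -> c)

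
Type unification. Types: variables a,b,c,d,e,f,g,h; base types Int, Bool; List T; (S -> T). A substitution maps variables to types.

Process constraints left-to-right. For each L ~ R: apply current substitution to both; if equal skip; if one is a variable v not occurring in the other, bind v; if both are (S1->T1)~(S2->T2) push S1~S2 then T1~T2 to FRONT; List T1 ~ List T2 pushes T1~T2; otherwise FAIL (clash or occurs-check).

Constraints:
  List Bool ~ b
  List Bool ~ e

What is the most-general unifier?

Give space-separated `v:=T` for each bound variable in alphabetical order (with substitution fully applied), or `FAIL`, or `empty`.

Answer: b:=List Bool e:=List Bool

Derivation:
step 1: unify List Bool ~ b  [subst: {-} | 1 pending]
  bind b := List Bool
step 2: unify List Bool ~ e  [subst: {b:=List Bool} | 0 pending]
  bind e := List Bool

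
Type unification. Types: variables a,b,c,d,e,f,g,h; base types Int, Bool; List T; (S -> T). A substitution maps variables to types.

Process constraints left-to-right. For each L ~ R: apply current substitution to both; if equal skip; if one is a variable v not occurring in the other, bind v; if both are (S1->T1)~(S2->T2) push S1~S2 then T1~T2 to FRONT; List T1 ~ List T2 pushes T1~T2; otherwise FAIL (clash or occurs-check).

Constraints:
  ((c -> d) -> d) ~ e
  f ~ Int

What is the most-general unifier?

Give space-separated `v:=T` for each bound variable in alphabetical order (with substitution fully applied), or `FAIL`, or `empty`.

Answer: e:=((c -> d) -> d) f:=Int

Derivation:
step 1: unify ((c -> d) -> d) ~ e  [subst: {-} | 1 pending]
  bind e := ((c -> d) -> d)
step 2: unify f ~ Int  [subst: {e:=((c -> d) -> d)} | 0 pending]
  bind f := Int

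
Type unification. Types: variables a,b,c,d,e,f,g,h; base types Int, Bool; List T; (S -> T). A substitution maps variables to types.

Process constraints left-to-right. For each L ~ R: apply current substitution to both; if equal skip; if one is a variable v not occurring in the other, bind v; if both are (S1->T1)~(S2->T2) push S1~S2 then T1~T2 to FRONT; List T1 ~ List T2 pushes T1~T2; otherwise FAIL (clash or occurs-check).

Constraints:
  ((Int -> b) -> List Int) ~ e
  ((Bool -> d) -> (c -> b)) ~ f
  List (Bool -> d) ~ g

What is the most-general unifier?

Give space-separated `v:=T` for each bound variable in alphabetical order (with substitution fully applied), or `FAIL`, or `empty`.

Answer: e:=((Int -> b) -> List Int) f:=((Bool -> d) -> (c -> b)) g:=List (Bool -> d)

Derivation:
step 1: unify ((Int -> b) -> List Int) ~ e  [subst: {-} | 2 pending]
  bind e := ((Int -> b) -> List Int)
step 2: unify ((Bool -> d) -> (c -> b)) ~ f  [subst: {e:=((Int -> b) -> List Int)} | 1 pending]
  bind f := ((Bool -> d) -> (c -> b))
step 3: unify List (Bool -> d) ~ g  [subst: {e:=((Int -> b) -> List Int), f:=((Bool -> d) -> (c -> b))} | 0 pending]
  bind g := List (Bool -> d)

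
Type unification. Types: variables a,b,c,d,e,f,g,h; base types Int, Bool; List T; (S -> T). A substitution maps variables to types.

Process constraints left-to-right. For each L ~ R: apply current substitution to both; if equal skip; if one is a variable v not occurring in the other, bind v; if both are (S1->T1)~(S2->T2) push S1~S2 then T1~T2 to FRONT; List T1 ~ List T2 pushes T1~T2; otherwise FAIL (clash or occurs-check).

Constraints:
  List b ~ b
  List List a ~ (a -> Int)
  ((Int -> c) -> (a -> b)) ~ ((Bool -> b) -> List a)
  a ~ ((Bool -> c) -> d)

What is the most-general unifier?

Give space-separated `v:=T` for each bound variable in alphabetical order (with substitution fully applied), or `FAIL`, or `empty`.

step 1: unify List b ~ b  [subst: {-} | 3 pending]
  occurs-check fail

Answer: FAIL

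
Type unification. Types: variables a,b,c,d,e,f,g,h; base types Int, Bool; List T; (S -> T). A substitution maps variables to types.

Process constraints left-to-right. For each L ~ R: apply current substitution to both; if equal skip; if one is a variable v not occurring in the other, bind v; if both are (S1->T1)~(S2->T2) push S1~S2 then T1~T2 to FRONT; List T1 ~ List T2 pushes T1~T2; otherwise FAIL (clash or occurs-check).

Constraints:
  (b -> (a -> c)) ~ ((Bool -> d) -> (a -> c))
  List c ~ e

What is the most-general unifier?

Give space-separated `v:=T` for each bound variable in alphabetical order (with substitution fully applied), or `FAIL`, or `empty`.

step 1: unify (b -> (a -> c)) ~ ((Bool -> d) -> (a -> c))  [subst: {-} | 1 pending]
  -> decompose arrow: push b~(Bool -> d), (a -> c)~(a -> c)
step 2: unify b ~ (Bool -> d)  [subst: {-} | 2 pending]
  bind b := (Bool -> d)
step 3: unify (a -> c) ~ (a -> c)  [subst: {b:=(Bool -> d)} | 1 pending]
  -> identical, skip
step 4: unify List c ~ e  [subst: {b:=(Bool -> d)} | 0 pending]
  bind e := List c

Answer: b:=(Bool -> d) e:=List c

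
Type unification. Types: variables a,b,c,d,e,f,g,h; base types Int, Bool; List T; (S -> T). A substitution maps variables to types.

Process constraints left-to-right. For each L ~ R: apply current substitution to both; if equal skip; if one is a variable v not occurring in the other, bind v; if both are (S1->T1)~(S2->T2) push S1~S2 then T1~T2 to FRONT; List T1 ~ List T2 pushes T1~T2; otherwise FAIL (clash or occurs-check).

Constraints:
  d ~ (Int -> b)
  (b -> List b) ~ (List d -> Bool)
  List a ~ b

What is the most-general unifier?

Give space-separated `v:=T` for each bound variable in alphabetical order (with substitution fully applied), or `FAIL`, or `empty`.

step 1: unify d ~ (Int -> b)  [subst: {-} | 2 pending]
  bind d := (Int -> b)
step 2: unify (b -> List b) ~ (List (Int -> b) -> Bool)  [subst: {d:=(Int -> b)} | 1 pending]
  -> decompose arrow: push b~List (Int -> b), List b~Bool
step 3: unify b ~ List (Int -> b)  [subst: {d:=(Int -> b)} | 2 pending]
  occurs-check fail: b in List (Int -> b)

Answer: FAIL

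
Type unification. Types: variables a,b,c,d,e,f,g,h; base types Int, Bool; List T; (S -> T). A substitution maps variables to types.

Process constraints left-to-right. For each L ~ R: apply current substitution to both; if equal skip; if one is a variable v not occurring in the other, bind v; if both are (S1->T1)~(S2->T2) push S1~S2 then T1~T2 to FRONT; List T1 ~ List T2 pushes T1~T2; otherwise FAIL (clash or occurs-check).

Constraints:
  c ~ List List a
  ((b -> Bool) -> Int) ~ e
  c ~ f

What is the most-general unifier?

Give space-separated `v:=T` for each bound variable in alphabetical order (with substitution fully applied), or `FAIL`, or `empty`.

step 1: unify c ~ List List a  [subst: {-} | 2 pending]
  bind c := List List a
step 2: unify ((b -> Bool) -> Int) ~ e  [subst: {c:=List List a} | 1 pending]
  bind e := ((b -> Bool) -> Int)
step 3: unify List List a ~ f  [subst: {c:=List List a, e:=((b -> Bool) -> Int)} | 0 pending]
  bind f := List List a

Answer: c:=List List a e:=((b -> Bool) -> Int) f:=List List a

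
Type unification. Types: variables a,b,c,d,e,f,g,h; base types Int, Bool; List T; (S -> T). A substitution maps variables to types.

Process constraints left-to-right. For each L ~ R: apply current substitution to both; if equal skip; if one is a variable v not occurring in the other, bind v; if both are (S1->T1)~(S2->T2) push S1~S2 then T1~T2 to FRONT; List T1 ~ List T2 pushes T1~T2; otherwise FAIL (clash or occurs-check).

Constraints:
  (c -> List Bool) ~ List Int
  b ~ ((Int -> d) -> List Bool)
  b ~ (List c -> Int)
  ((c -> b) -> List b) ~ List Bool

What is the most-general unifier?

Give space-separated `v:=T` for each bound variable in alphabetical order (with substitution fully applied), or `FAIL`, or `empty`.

Answer: FAIL

Derivation:
step 1: unify (c -> List Bool) ~ List Int  [subst: {-} | 3 pending]
  clash: (c -> List Bool) vs List Int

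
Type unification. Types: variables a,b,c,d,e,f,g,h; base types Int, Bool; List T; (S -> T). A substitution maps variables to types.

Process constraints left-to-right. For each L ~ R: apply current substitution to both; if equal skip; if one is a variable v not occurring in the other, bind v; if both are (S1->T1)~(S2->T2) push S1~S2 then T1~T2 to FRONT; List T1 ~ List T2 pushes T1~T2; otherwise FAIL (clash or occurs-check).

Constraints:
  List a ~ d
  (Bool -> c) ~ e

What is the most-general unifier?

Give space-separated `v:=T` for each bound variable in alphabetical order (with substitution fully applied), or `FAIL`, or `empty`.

step 1: unify List a ~ d  [subst: {-} | 1 pending]
  bind d := List a
step 2: unify (Bool -> c) ~ e  [subst: {d:=List a} | 0 pending]
  bind e := (Bool -> c)

Answer: d:=List a e:=(Bool -> c)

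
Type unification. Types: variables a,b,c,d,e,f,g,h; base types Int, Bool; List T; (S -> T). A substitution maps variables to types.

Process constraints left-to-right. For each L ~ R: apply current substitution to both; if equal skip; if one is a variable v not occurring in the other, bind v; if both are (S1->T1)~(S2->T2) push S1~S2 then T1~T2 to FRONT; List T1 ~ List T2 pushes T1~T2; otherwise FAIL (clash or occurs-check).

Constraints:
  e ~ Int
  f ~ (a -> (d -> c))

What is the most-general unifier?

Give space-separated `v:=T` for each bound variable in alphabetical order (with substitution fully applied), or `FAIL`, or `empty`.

Answer: e:=Int f:=(a -> (d -> c))

Derivation:
step 1: unify e ~ Int  [subst: {-} | 1 pending]
  bind e := Int
step 2: unify f ~ (a -> (d -> c))  [subst: {e:=Int} | 0 pending]
  bind f := (a -> (d -> c))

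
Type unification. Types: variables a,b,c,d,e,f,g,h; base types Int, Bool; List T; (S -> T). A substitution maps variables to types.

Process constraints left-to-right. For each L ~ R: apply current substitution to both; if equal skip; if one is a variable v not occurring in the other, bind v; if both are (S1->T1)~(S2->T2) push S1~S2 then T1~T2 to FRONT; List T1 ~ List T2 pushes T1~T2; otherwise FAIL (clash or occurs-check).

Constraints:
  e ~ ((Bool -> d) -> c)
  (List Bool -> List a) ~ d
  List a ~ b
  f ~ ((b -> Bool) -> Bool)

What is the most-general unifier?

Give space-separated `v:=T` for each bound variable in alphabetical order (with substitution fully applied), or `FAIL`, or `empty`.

step 1: unify e ~ ((Bool -> d) -> c)  [subst: {-} | 3 pending]
  bind e := ((Bool -> d) -> c)
step 2: unify (List Bool -> List a) ~ d  [subst: {e:=((Bool -> d) -> c)} | 2 pending]
  bind d := (List Bool -> List a)
step 3: unify List a ~ b  [subst: {e:=((Bool -> d) -> c), d:=(List Bool -> List a)} | 1 pending]
  bind b := List a
step 4: unify f ~ ((List a -> Bool) -> Bool)  [subst: {e:=((Bool -> d) -> c), d:=(List Bool -> List a), b:=List a} | 0 pending]
  bind f := ((List a -> Bool) -> Bool)

Answer: b:=List a d:=(List Bool -> List a) e:=((Bool -> (List Bool -> List a)) -> c) f:=((List a -> Bool) -> Bool)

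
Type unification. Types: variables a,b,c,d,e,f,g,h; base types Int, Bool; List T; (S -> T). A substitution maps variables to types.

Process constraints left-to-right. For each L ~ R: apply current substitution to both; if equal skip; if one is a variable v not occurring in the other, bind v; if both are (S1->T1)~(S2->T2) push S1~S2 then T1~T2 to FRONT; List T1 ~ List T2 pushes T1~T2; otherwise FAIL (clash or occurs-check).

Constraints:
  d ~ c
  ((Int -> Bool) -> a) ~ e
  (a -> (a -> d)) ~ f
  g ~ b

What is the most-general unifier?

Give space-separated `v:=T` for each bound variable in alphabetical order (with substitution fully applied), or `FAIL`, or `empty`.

step 1: unify d ~ c  [subst: {-} | 3 pending]
  bind d := c
step 2: unify ((Int -> Bool) -> a) ~ e  [subst: {d:=c} | 2 pending]
  bind e := ((Int -> Bool) -> a)
step 3: unify (a -> (a -> c)) ~ f  [subst: {d:=c, e:=((Int -> Bool) -> a)} | 1 pending]
  bind f := (a -> (a -> c))
step 4: unify g ~ b  [subst: {d:=c, e:=((Int -> Bool) -> a), f:=(a -> (a -> c))} | 0 pending]
  bind g := b

Answer: d:=c e:=((Int -> Bool) -> a) f:=(a -> (a -> c)) g:=b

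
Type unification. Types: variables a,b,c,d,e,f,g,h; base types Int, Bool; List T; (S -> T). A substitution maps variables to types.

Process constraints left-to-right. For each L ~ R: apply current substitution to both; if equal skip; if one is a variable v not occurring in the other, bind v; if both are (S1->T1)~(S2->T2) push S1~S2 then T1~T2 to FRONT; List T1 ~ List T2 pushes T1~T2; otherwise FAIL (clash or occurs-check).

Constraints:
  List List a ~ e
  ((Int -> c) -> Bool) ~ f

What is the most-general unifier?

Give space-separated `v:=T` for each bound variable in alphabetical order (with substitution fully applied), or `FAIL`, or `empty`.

Answer: e:=List List a f:=((Int -> c) -> Bool)

Derivation:
step 1: unify List List a ~ e  [subst: {-} | 1 pending]
  bind e := List List a
step 2: unify ((Int -> c) -> Bool) ~ f  [subst: {e:=List List a} | 0 pending]
  bind f := ((Int -> c) -> Bool)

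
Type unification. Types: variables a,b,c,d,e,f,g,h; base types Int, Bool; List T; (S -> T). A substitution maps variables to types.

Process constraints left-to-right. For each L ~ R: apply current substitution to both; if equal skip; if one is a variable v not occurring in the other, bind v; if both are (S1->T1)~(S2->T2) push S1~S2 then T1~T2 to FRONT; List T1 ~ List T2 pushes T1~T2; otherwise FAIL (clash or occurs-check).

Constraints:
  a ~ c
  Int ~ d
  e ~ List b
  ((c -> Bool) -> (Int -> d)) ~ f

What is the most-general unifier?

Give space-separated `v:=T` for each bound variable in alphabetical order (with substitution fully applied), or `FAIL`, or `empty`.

step 1: unify a ~ c  [subst: {-} | 3 pending]
  bind a := c
step 2: unify Int ~ d  [subst: {a:=c} | 2 pending]
  bind d := Int
step 3: unify e ~ List b  [subst: {a:=c, d:=Int} | 1 pending]
  bind e := List b
step 4: unify ((c -> Bool) -> (Int -> Int)) ~ f  [subst: {a:=c, d:=Int, e:=List b} | 0 pending]
  bind f := ((c -> Bool) -> (Int -> Int))

Answer: a:=c d:=Int e:=List b f:=((c -> Bool) -> (Int -> Int))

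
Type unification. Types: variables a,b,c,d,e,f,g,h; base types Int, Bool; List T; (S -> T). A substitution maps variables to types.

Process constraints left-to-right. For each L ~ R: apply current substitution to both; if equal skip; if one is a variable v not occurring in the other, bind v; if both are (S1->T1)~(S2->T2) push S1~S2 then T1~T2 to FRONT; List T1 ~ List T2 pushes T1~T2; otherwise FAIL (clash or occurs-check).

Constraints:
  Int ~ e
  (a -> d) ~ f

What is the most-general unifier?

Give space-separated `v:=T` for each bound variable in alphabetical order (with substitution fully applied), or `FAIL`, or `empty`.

Answer: e:=Int f:=(a -> d)

Derivation:
step 1: unify Int ~ e  [subst: {-} | 1 pending]
  bind e := Int
step 2: unify (a -> d) ~ f  [subst: {e:=Int} | 0 pending]
  bind f := (a -> d)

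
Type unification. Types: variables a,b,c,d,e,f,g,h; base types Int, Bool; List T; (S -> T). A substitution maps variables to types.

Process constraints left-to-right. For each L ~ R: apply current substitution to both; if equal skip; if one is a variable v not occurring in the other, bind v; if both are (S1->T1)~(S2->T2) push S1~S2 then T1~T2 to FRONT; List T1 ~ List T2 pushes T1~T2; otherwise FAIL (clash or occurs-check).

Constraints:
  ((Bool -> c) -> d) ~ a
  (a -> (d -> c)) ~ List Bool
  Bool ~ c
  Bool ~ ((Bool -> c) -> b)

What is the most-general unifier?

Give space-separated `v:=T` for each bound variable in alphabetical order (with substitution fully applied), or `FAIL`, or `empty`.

step 1: unify ((Bool -> c) -> d) ~ a  [subst: {-} | 3 pending]
  bind a := ((Bool -> c) -> d)
step 2: unify (((Bool -> c) -> d) -> (d -> c)) ~ List Bool  [subst: {a:=((Bool -> c) -> d)} | 2 pending]
  clash: (((Bool -> c) -> d) -> (d -> c)) vs List Bool

Answer: FAIL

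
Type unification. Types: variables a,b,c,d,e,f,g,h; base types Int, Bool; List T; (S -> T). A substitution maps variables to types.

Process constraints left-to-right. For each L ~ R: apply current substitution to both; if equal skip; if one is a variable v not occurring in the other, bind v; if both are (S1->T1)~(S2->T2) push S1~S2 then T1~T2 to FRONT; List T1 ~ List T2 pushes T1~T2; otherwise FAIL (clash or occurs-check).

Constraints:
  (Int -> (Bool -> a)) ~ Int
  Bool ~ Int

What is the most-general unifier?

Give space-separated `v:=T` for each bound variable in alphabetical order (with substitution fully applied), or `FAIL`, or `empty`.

Answer: FAIL

Derivation:
step 1: unify (Int -> (Bool -> a)) ~ Int  [subst: {-} | 1 pending]
  clash: (Int -> (Bool -> a)) vs Int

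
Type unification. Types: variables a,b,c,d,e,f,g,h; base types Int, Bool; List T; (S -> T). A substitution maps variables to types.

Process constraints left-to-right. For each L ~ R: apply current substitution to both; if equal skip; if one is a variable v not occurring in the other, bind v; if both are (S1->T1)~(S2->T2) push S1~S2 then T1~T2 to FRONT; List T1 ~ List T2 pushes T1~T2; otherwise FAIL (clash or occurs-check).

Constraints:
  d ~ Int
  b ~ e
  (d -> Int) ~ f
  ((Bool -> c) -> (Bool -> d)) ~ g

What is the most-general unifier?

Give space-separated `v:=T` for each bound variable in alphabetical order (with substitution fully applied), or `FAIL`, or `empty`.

step 1: unify d ~ Int  [subst: {-} | 3 pending]
  bind d := Int
step 2: unify b ~ e  [subst: {d:=Int} | 2 pending]
  bind b := e
step 3: unify (Int -> Int) ~ f  [subst: {d:=Int, b:=e} | 1 pending]
  bind f := (Int -> Int)
step 4: unify ((Bool -> c) -> (Bool -> Int)) ~ g  [subst: {d:=Int, b:=e, f:=(Int -> Int)} | 0 pending]
  bind g := ((Bool -> c) -> (Bool -> Int))

Answer: b:=e d:=Int f:=(Int -> Int) g:=((Bool -> c) -> (Bool -> Int))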